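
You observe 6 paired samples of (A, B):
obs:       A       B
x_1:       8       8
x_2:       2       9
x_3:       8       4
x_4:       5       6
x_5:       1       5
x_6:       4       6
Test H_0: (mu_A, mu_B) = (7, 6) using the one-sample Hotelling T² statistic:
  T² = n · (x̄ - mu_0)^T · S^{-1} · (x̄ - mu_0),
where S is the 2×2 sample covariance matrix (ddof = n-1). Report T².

Step 1 — sample mean vector:
  mean(A) = (8 + 2 + 8 + 5 + 1 + 4) / 6 = 28/6 = 4.6667
  mean(B) = (8 + 9 + 4 + 6 + 5 + 6) / 6 = 38/6 = 6.3333
  x̄ = (4.6667, 6.3333),  deviation x̄ - mu_0 = (4.6667, 6.3333) - (7, 6) = (-2.3333, 0.3333).

Step 2 — sample covariance matrix, S[i,j] = (1/(n-1)) · Σ_k (x_{k,i} - mean_i) · (x_{k,j} - mean_j), divisor n-1 = 5:
  S[A,A] = ((3.3333)·(3.3333) + (-2.6667)·(-2.6667) + (3.3333)·(3.3333) + (0.3333)·(0.3333) + (-3.6667)·(-3.6667) + (-0.6667)·(-0.6667)) / 5 = 43.3333/5 = 8.6667
  S[A,B] = ((3.3333)·(1.6667) + (-2.6667)·(2.6667) + (3.3333)·(-2.3333) + (0.3333)·(-0.3333) + (-3.6667)·(-1.3333) + (-0.6667)·(-0.3333)) / 5 = -4.3333/5 = -0.8667
  S[B,B] = ((1.6667)·(1.6667) + (2.6667)·(2.6667) + (-2.3333)·(-2.3333) + (-0.3333)·(-0.3333) + (-1.3333)·(-1.3333) + (-0.3333)·(-0.3333)) / 5 = 17.3333/5 = 3.4667
  S = [[8.6667, -0.8667],
 [-0.8667, 3.4667]].

Step 3 — invert S. det(S) = 8.6667·3.4667 - (-0.8667)² = 29.2933.
  S^{-1} = (1/det) · [[d, -b], [-b, a]] = [[0.1183, 0.0296],
 [0.0296, 0.2959]].

Step 4 — quadratic form (x̄ - mu_0)^T · S^{-1} · (x̄ - mu_0):
  S^{-1} · (x̄ - mu_0) = (-0.2663, 0.0296),
  (x̄ - mu_0)^T · [...] = (-2.3333)·(-0.2663) + (0.3333)·(0.0296) = 0.6312.

Step 5 — scale by n: T² = 6 · 0.6312 = 3.787.

T² ≈ 3.787


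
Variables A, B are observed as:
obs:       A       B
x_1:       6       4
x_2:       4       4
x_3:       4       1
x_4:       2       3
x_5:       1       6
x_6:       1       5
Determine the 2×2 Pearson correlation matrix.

Step 1 — column means:
  mean(A) = (6 + 4 + 4 + 2 + 1 + 1) / 6 = 18/6 = 3
  mean(B) = (4 + 4 + 1 + 3 + 6 + 5) / 6 = 23/6 = 3.8333

Step 2 — sample variances and covariances s[i,j] = (1/(n-1)) · Σ_k (x_{k,i} - mean_i) · (x_{k,j} - mean_j), with n-1 = 5:
  s[A,A] = ((3)·(3) + (1)·(1) + (1)·(1) + (-1)·(-1) + (-2)·(-2) + (-2)·(-2)) / 5 = 20/5 = 4
  s[A,B] = ((3)·(0.1667) + (1)·(0.1667) + (1)·(-2.8333) + (-1)·(-0.8333) + (-2)·(2.1667) + (-2)·(1.1667)) / 5 = -8/5 = -1.6
  s[B,B] = ((0.1667)·(0.1667) + (0.1667)·(0.1667) + (-2.8333)·(-2.8333) + (-0.8333)·(-0.8333) + (2.1667)·(2.1667) + (1.1667)·(1.1667)) / 5 = 14.8333/5 = 2.9667
  Sample standard deviations s_i = √(s[i,i]):
  s(A) = √(4) = 2
  s(B) = √(2.9667) = 1.7224

Step 3 — r_{ij} = s_{ij} / (s_i · s_j):
  r[A,A] = 1 (diagonal).
  r[A,B] = -1.6 / (2 · 1.7224) = -1.6 / 3.4448 = -0.4645
  r[B,B] = 1 (diagonal).

R is symmetric with unit diagonal. Assembling:

R = [[1, -0.4645],
 [-0.4645, 1]]


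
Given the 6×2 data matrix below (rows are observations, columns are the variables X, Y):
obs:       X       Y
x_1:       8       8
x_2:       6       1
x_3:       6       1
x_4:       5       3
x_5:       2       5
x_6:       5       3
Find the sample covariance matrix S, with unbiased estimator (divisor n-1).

Step 1 — column means:
  mean(X) = (8 + 6 + 6 + 5 + 2 + 5) / 6 = 32/6 = 5.3333
  mean(Y) = (8 + 1 + 1 + 3 + 5 + 3) / 6 = 21/6 = 3.5

Step 2 — sample covariance S[i,j] = (1/(n-1)) · Σ_k (x_{k,i} - mean_i) · (x_{k,j} - mean_j), with n-1 = 5.
  S[X,X] = ((2.6667)·(2.6667) + (0.6667)·(0.6667) + (0.6667)·(0.6667) + (-0.3333)·(-0.3333) + (-3.3333)·(-3.3333) + (-0.3333)·(-0.3333)) / 5 = 19.3333/5 = 3.8667
  S[X,Y] = ((2.6667)·(4.5) + (0.6667)·(-2.5) + (0.6667)·(-2.5) + (-0.3333)·(-0.5) + (-3.3333)·(1.5) + (-0.3333)·(-0.5)) / 5 = 4/5 = 0.8
  S[Y,Y] = ((4.5)·(4.5) + (-2.5)·(-2.5) + (-2.5)·(-2.5) + (-0.5)·(-0.5) + (1.5)·(1.5) + (-0.5)·(-0.5)) / 5 = 35.5/5 = 7.1

S is symmetric (S[j,i] = S[i,j]). Assembling:

S = [[3.8667, 0.8],
 [0.8, 7.1]]


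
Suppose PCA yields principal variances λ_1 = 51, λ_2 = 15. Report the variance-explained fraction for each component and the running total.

Step 1 — total variance = trace(Sigma) = Σ λ_i = 51 + 15 = 66.

Step 2 — fraction explained by component i = λ_i / Σ λ:
  PC1: 51/66 = 0.7727
  PC2: 15/66 = 0.2273

Step 3 — cumulative fraction after k components = (λ_1 + ... + λ_k) / Σ λ:
  k = 1: 51/66 = 0.7727
  k = 2: (51 + 15)/66 = 66/66 = 1

Summary (fraction, with percent):

explained: PC1 0.7727 (77.27%), PC2 0.2273 (22.73%);  cumulative: 0.7727, 1


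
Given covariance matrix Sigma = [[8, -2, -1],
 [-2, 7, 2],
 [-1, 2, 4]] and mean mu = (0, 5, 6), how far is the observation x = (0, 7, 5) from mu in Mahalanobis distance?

Step 1 — centre the observation: (x - mu) = (0, 2, -1).

Step 2 — invert Sigma (cofactor / det for 3×3, or solve directly):
  Sigma^{-1} = [[0.1356, 0.0339, 0.0169],
 [0.0339, 0.1751, -0.0791],
 [0.0169, -0.0791, 0.2938]].

Step 3 — form the quadratic (x - mu)^T · Sigma^{-1} · (x - mu):
  Sigma^{-1} · (x - mu) = (0.0508, 0.4294, -0.452).
  (x - mu)^T · [Sigma^{-1} · (x - mu)] = (0)·(0.0508) + (2)·(0.4294) + (-1)·(-0.452) = 1.3107.

Step 4 — take square root: d = √(1.3107) ≈ 1.1449.

d(x, mu) = √(1.3107) ≈ 1.1449


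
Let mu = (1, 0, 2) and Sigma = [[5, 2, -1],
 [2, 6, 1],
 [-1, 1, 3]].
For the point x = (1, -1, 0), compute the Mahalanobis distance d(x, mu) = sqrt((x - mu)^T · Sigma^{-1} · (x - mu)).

Step 1 — centre the observation: (x - mu) = (0, -1, -2).

Step 2 — invert Sigma (cofactor / det for 3×3, or solve directly):
  Sigma^{-1} = [[0.2698, -0.1111, 0.127],
 [-0.1111, 0.2222, -0.1111],
 [0.127, -0.1111, 0.4127]].

Step 3 — form the quadratic (x - mu)^T · Sigma^{-1} · (x - mu):
  Sigma^{-1} · (x - mu) = (-0.1429, 0, -0.7143).
  (x - mu)^T · [Sigma^{-1} · (x - mu)] = (0)·(-0.1429) + (-1)·(0) + (-2)·(-0.7143) = 1.4286.

Step 4 — take square root: d = √(1.4286) ≈ 1.1952.

d(x, mu) = √(1.4286) ≈ 1.1952


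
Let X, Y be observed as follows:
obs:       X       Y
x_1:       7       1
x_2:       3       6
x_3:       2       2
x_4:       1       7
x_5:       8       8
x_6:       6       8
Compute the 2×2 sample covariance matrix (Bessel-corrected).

Step 1 — column means:
  mean(X) = (7 + 3 + 2 + 1 + 8 + 6) / 6 = 27/6 = 4.5
  mean(Y) = (1 + 6 + 2 + 7 + 8 + 8) / 6 = 32/6 = 5.3333

Step 2 — sample covariance S[i,j] = (1/(n-1)) · Σ_k (x_{k,i} - mean_i) · (x_{k,j} - mean_j), with n-1 = 5.
  S[X,X] = ((2.5)·(2.5) + (-1.5)·(-1.5) + (-2.5)·(-2.5) + (-3.5)·(-3.5) + (3.5)·(3.5) + (1.5)·(1.5)) / 5 = 41.5/5 = 8.3
  S[X,Y] = ((2.5)·(-4.3333) + (-1.5)·(0.6667) + (-2.5)·(-3.3333) + (-3.5)·(1.6667) + (3.5)·(2.6667) + (1.5)·(2.6667)) / 5 = 4/5 = 0.8
  S[Y,Y] = ((-4.3333)·(-4.3333) + (0.6667)·(0.6667) + (-3.3333)·(-3.3333) + (1.6667)·(1.6667) + (2.6667)·(2.6667) + (2.6667)·(2.6667)) / 5 = 47.3333/5 = 9.4667

S is symmetric (S[j,i] = S[i,j]). Assembling:

S = [[8.3, 0.8],
 [0.8, 9.4667]]


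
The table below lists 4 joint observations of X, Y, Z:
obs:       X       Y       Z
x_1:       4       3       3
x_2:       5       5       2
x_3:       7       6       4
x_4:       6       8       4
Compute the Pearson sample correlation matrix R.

Step 1 — column means:
  mean(X) = (4 + 5 + 7 + 6) / 4 = 22/4 = 5.5
  mean(Y) = (3 + 5 + 6 + 8) / 4 = 22/4 = 5.5
  mean(Z) = (3 + 2 + 4 + 4) / 4 = 13/4 = 3.25

Step 2 — sample variances and covariances s[i,j] = (1/(n-1)) · Σ_k (x_{k,i} - mean_i) · (x_{k,j} - mean_j), with n-1 = 3:
  s[X,X] = ((-1.5)·(-1.5) + (-0.5)·(-0.5) + (1.5)·(1.5) + (0.5)·(0.5)) / 3 = 5/3 = 1.6667
  s[X,Y] = ((-1.5)·(-2.5) + (-0.5)·(-0.5) + (1.5)·(0.5) + (0.5)·(2.5)) / 3 = 6/3 = 2
  s[X,Z] = ((-1.5)·(-0.25) + (-0.5)·(-1.25) + (1.5)·(0.75) + (0.5)·(0.75)) / 3 = 2.5/3 = 0.8333
  s[Y,Y] = ((-2.5)·(-2.5) + (-0.5)·(-0.5) + (0.5)·(0.5) + (2.5)·(2.5)) / 3 = 13/3 = 4.3333
  s[Y,Z] = ((-2.5)·(-0.25) + (-0.5)·(-1.25) + (0.5)·(0.75) + (2.5)·(0.75)) / 3 = 3.5/3 = 1.1667
  s[Z,Z] = ((-0.25)·(-0.25) + (-1.25)·(-1.25) + (0.75)·(0.75) + (0.75)·(0.75)) / 3 = 2.75/3 = 0.9167
  Sample standard deviations s_i = √(s[i,i]):
  s(X) = √(1.6667) = 1.291
  s(Y) = √(4.3333) = 2.0817
  s(Z) = √(0.9167) = 0.9574

Step 3 — r_{ij} = s_{ij} / (s_i · s_j):
  r[X,X] = 1 (diagonal).
  r[X,Y] = 2 / (1.291 · 2.0817) = 2 / 2.6874 = 0.7442
  r[X,Z] = 0.8333 / (1.291 · 0.9574) = 0.8333 / 1.236 = 0.6742
  r[Y,Y] = 1 (diagonal).
  r[Y,Z] = 1.1667 / (2.0817 · 0.9574) = 1.1667 / 1.993 = 0.5854
  r[Z,Z] = 1 (diagonal).

R is symmetric with unit diagonal. Assembling:

R = [[1, 0.7442, 0.6742],
 [0.7442, 1, 0.5854],
 [0.6742, 0.5854, 1]]


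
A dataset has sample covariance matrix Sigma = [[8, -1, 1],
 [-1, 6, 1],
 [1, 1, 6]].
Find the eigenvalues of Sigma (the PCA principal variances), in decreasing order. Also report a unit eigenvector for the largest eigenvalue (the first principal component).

Step 1 — characteristic polynomial p(λ) = det(λI - Sigma) = λ³ - tr·λ² + c_1·λ - det, where tr = trace, c_1 = sum of the principal 2×2 minors, det = det(Sigma):
  tr = 8 + 6 + 6 = 20,
  c_1 = (8·6 - (-1)²) + (8·6 - (1)²) + (6·6 - (1)²) = 47 + 47 + 35 = 129,
  det = 8·(6·6 - (1)²) - (-1)·((-1)·6 - (1)·(1)) + (1)·((-1)·(1) - 6·(1)) = 8·(35) - (-1)·(-7) + (1)·(-7) = 266.
  So p(λ) = λ³ - 20λ² + 129λ - 266.
Step 2 — look for an integer root (rational root theorem: any rational root is an integer divisor of 266). Testing λ = 7:
  p(7) = 343 - 980 + 903 - 266 = 0  ✓
  Dividing out (λ - 7): p(λ) = (λ - 7)(λ² - 13λ + 38).
Step 3 — remaining eigenvalues from the quadratic λ² - 13λ + 38 = 0:
  Δ = 13² - 4·38 = 169 - 152 = 17,  λ = (13 ± √17)/2 = (13 ± 4.1231)/2 ≈ 8.5616 or 4.4384.
  Sorted: λ_1 = 8.5616,  λ_2 = 7,  λ_3 = 4.4384  (check: sum = 20 = tr ✓).

Step 4 — unit eigenvector for λ_1 ≈ 8.5616: v spans the null space of (Sigma - λ_1 I), whose rows are
  r_1 = (-0.5616, -1, 1),  r_2 = (-1, -2.5616, 1),  r_3 = (1, 1, -2.5616).
  v is orthogonal to every row, so take v ∝ r_1 × r_2 = ((-1)·(1) - (1)·(-2.5616), (1)·(-1) - (-0.5616)·(1), (-0.5616)·(-2.5616) - (-1)·(-1)) ≈ (1.5616, -0.4384, 0.4384).
  Let u = (1.5616, -0.4384, 0.4384).
  ||u|| = √((1.5616)² + (-0.4384)² + (0.4384)²) = √(2.8229) ≈ 1.6802,  v_1 = u/||u|| ≈ (0.9294, -0.261, 0.261) (||v_1|| = 1).

λ_1 = 8.5616,  λ_2 = 7,  λ_3 = 4.4384;  v_1 ≈ (0.9294, -0.261, 0.261)


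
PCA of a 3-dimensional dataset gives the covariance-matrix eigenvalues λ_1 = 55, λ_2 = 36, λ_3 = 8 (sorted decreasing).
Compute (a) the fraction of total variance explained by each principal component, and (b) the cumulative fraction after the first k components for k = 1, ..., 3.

Step 1 — total variance = trace(Sigma) = Σ λ_i = 55 + 36 + 8 = 99.

Step 2 — fraction explained by component i = λ_i / Σ λ:
  PC1: 55/99 = 0.5556
  PC2: 36/99 = 0.3636
  PC3: 8/99 = 0.0808

Step 3 — cumulative fraction after k components = (λ_1 + ... + λ_k) / Σ λ:
  k = 1: 55/99 = 0.5556
  k = 2: (55 + 36)/99 = 91/99 = 0.9192
  k = 3: (55 + 36 + 8)/99 = 99/99 = 1

Summary (fraction, with percent):

explained: PC1 0.5556 (55.56%), PC2 0.3636 (36.36%), PC3 0.0808 (8.08%);  cumulative: 0.5556, 0.9192, 1


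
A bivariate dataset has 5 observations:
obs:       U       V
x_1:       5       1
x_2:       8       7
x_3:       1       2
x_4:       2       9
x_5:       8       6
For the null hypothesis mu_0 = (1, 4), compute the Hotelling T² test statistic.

Step 1 — sample mean vector:
  mean(U) = (5 + 8 + 1 + 2 + 8) / 5 = 24/5 = 4.8
  mean(V) = (1 + 7 + 2 + 9 + 6) / 5 = 25/5 = 5
  x̄ = (4.8, 5),  deviation x̄ - mu_0 = (4.8, 5) - (1, 4) = (3.8, 1).

Step 2 — sample covariance matrix, S[i,j] = (1/(n-1)) · Σ_k (x_{k,i} - mean_i) · (x_{k,j} - mean_j), divisor n-1 = 4:
  S[U,U] = ((0.2)·(0.2) + (3.2)·(3.2) + (-3.8)·(-3.8) + (-2.8)·(-2.8) + (3.2)·(3.2)) / 4 = 42.8/4 = 10.7
  S[U,V] = ((0.2)·(-4) + (3.2)·(2) + (-3.8)·(-3) + (-2.8)·(4) + (3.2)·(1)) / 4 = 9/4 = 2.25
  S[V,V] = ((-4)·(-4) + (2)·(2) + (-3)·(-3) + (4)·(4) + (1)·(1)) / 4 = 46/4 = 11.5
  S = [[10.7, 2.25],
 [2.25, 11.5]].

Step 3 — invert S. det(S) = 10.7·11.5 - (2.25)² = 117.9875.
  S^{-1} = (1/det) · [[d, -b], [-b, a]] = [[0.0975, -0.0191],
 [-0.0191, 0.0907]].

Step 4 — quadratic form (x̄ - mu_0)^T · S^{-1} · (x̄ - mu_0):
  S^{-1} · (x̄ - mu_0) = (0.3513, 0.0182),
  (x̄ - mu_0)^T · [...] = (3.8)·(0.3513) + (1)·(0.0182) = 1.3532.

Step 5 — scale by n: T² = 5 · 1.3532 = 6.766.

T² ≈ 6.766


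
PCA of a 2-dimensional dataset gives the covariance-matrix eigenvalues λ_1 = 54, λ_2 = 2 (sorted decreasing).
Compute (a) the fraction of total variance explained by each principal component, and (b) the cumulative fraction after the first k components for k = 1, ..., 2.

Step 1 — total variance = trace(Sigma) = Σ λ_i = 54 + 2 = 56.

Step 2 — fraction explained by component i = λ_i / Σ λ:
  PC1: 54/56 = 0.9643
  PC2: 2/56 = 0.0357

Step 3 — cumulative fraction after k components = (λ_1 + ... + λ_k) / Σ λ:
  k = 1: 54/56 = 0.9643
  k = 2: (54 + 2)/56 = 56/56 = 1

Summary (fraction, with percent):

explained: PC1 0.9643 (96.43%), PC2 0.0357 (3.57%);  cumulative: 0.9643, 1


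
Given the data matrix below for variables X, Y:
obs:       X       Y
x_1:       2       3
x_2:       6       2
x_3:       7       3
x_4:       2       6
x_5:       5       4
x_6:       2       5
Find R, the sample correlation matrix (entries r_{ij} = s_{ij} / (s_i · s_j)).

Step 1 — column means:
  mean(X) = (2 + 6 + 7 + 2 + 5 + 2) / 6 = 24/6 = 4
  mean(Y) = (3 + 2 + 3 + 6 + 4 + 5) / 6 = 23/6 = 3.8333

Step 2 — sample variances and covariances s[i,j] = (1/(n-1)) · Σ_k (x_{k,i} - mean_i) · (x_{k,j} - mean_j), with n-1 = 5:
  s[X,X] = ((-2)·(-2) + (2)·(2) + (3)·(3) + (-2)·(-2) + (1)·(1) + (-2)·(-2)) / 5 = 26/5 = 5.2
  s[X,Y] = ((-2)·(-0.8333) + (2)·(-1.8333) + (3)·(-0.8333) + (-2)·(2.1667) + (1)·(0.1667) + (-2)·(1.1667)) / 5 = -11/5 = -2.2
  s[Y,Y] = ((-0.8333)·(-0.8333) + (-1.8333)·(-1.8333) + (-0.8333)·(-0.8333) + (2.1667)·(2.1667) + (0.1667)·(0.1667) + (1.1667)·(1.1667)) / 5 = 10.8333/5 = 2.1667
  Sample standard deviations s_i = √(s[i,i]):
  s(X) = √(5.2) = 2.2804
  s(Y) = √(2.1667) = 1.472

Step 3 — r_{ij} = s_{ij} / (s_i · s_j):
  r[X,X] = 1 (diagonal).
  r[X,Y] = -2.2 / (2.2804 · 1.472) = -2.2 / 3.3566 = -0.6554
  r[Y,Y] = 1 (diagonal).

R is symmetric with unit diagonal. Assembling:

R = [[1, -0.6554],
 [-0.6554, 1]]


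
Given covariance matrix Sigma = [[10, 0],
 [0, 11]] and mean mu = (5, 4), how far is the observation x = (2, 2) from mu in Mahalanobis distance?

Step 1 — centre the observation: (x - mu) = (-3, -2).

Step 2 — invert Sigma. det(Sigma) = 10·11 - (0)² = 110.
  Sigma^{-1} = (1/det) · [[d, -b], [-b, a]] = [[0.1, 0],
 [0, 0.0909]].

Step 3 — form the quadratic (x - mu)^T · Sigma^{-1} · (x - mu):
  Sigma^{-1} · (x - mu) = (-0.3, -0.1818).
  (x - mu)^T · [Sigma^{-1} · (x - mu)] = (-3)·(-0.3) + (-2)·(-0.1818) = 1.2636.

Step 4 — take square root: d = √(1.2636) ≈ 1.1241.

d(x, mu) = √(1.2636) ≈ 1.1241


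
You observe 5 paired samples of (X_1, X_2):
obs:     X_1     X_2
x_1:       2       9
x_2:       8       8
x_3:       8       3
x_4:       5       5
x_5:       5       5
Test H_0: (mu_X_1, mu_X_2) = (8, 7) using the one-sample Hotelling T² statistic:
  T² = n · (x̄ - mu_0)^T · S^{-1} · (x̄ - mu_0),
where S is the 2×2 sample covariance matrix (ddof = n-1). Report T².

Step 1 — sample mean vector:
  mean(X_1) = (2 + 8 + 8 + 5 + 5) / 5 = 28/5 = 5.6
  mean(X_2) = (9 + 8 + 3 + 5 + 5) / 5 = 30/5 = 6
  x̄ = (5.6, 6),  deviation x̄ - mu_0 = (5.6, 6) - (8, 7) = (-2.4, -1).

Step 2 — sample covariance matrix, S[i,j] = (1/(n-1)) · Σ_k (x_{k,i} - mean_i) · (x_{k,j} - mean_j), divisor n-1 = 4:
  S[X_1,X_1] = ((-3.6)·(-3.6) + (2.4)·(2.4) + (2.4)·(2.4) + (-0.6)·(-0.6) + (-0.6)·(-0.6)) / 4 = 25.2/4 = 6.3
  S[X_1,X_2] = ((-3.6)·(3) + (2.4)·(2) + (2.4)·(-3) + (-0.6)·(-1) + (-0.6)·(-1)) / 4 = -12/4 = -3
  S[X_2,X_2] = ((3)·(3) + (2)·(2) + (-3)·(-3) + (-1)·(-1) + (-1)·(-1)) / 4 = 24/4 = 6
  S = [[6.3, -3],
 [-3, 6]].

Step 3 — invert S. det(S) = 6.3·6 - (-3)² = 28.8.
  S^{-1} = (1/det) · [[d, -b], [-b, a]] = [[0.2083, 0.1042],
 [0.1042, 0.2188]].

Step 4 — quadratic form (x̄ - mu_0)^T · S^{-1} · (x̄ - mu_0):
  S^{-1} · (x̄ - mu_0) = (-0.6042, -0.4688),
  (x̄ - mu_0)^T · [...] = (-2.4)·(-0.6042) + (-1)·(-0.4688) = 1.9188.

Step 5 — scale by n: T² = 5 · 1.9188 = 9.5938.

T² ≈ 9.5938


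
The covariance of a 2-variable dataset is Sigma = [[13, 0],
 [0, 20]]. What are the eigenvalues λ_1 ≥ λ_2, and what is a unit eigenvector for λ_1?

Step 1 — characteristic polynomial of 2×2 Sigma:
  det(Sigma - λI) = λ² - trace · λ + det = 0.
  trace = 13 + 20 = 33, det = 13·20 - (0)² = 260.
Step 2 — discriminant:
  Δ = trace² - 4·det = 1089 - 1040 = 49.
Step 3 — eigenvalues:
  λ = (trace ± √Δ)/2 = (33 ± 7)/2,
  λ_1 = 20,  λ_2 = 13.

Step 4 — unit eigenvector for λ_1: Sigma is diagonal, so its eigenvectors are the coordinate axes. λ_1 = 20 is the diagonal entry on the second coordinate axis, hence
  v_1 = (0, 1) (||v_1|| = 1).

λ_1 = 20,  λ_2 = 13;  v_1 ≈ (0, 1)


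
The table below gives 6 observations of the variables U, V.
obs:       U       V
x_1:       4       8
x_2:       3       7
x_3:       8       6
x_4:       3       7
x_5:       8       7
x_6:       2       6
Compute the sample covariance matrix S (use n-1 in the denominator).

Step 1 — column means:
  mean(U) = (4 + 3 + 8 + 3 + 8 + 2) / 6 = 28/6 = 4.6667
  mean(V) = (8 + 7 + 6 + 7 + 7 + 6) / 6 = 41/6 = 6.8333

Step 2 — sample covariance S[i,j] = (1/(n-1)) · Σ_k (x_{k,i} - mean_i) · (x_{k,j} - mean_j), with n-1 = 5.
  S[U,U] = ((-0.6667)·(-0.6667) + (-1.6667)·(-1.6667) + (3.3333)·(3.3333) + (-1.6667)·(-1.6667) + (3.3333)·(3.3333) + (-2.6667)·(-2.6667)) / 5 = 35.3333/5 = 7.0667
  S[U,V] = ((-0.6667)·(1.1667) + (-1.6667)·(0.1667) + (3.3333)·(-0.8333) + (-1.6667)·(0.1667) + (3.3333)·(0.1667) + (-2.6667)·(-0.8333)) / 5 = -1.3333/5 = -0.2667
  S[V,V] = ((1.1667)·(1.1667) + (0.1667)·(0.1667) + (-0.8333)·(-0.8333) + (0.1667)·(0.1667) + (0.1667)·(0.1667) + (-0.8333)·(-0.8333)) / 5 = 2.8333/5 = 0.5667

S is symmetric (S[j,i] = S[i,j]). Assembling:

S = [[7.0667, -0.2667],
 [-0.2667, 0.5667]]


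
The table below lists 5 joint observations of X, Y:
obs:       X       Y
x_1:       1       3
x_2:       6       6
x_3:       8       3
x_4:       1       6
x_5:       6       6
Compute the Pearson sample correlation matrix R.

Step 1 — column means:
  mean(X) = (1 + 6 + 8 + 1 + 6) / 5 = 22/5 = 4.4
  mean(Y) = (3 + 6 + 3 + 6 + 6) / 5 = 24/5 = 4.8

Step 2 — sample variances and covariances s[i,j] = (1/(n-1)) · Σ_k (x_{k,i} - mean_i) · (x_{k,j} - mean_j), with n-1 = 4:
  s[X,X] = ((-3.4)·(-3.4) + (1.6)·(1.6) + (3.6)·(3.6) + (-3.4)·(-3.4) + (1.6)·(1.6)) / 4 = 41.2/4 = 10.3
  s[X,Y] = ((-3.4)·(-1.8) + (1.6)·(1.2) + (3.6)·(-1.8) + (-3.4)·(1.2) + (1.6)·(1.2)) / 4 = -0.6/4 = -0.15
  s[Y,Y] = ((-1.8)·(-1.8) + (1.2)·(1.2) + (-1.8)·(-1.8) + (1.2)·(1.2) + (1.2)·(1.2)) / 4 = 10.8/4 = 2.7
  Sample standard deviations s_i = √(s[i,i]):
  s(X) = √(10.3) = 3.2094
  s(Y) = √(2.7) = 1.6432

Step 3 — r_{ij} = s_{ij} / (s_i · s_j):
  r[X,X] = 1 (diagonal).
  r[X,Y] = -0.15 / (3.2094 · 1.6432) = -0.15 / 5.2735 = -0.0284
  r[Y,Y] = 1 (diagonal).

R is symmetric with unit diagonal. Assembling:

R = [[1, -0.0284],
 [-0.0284, 1]]


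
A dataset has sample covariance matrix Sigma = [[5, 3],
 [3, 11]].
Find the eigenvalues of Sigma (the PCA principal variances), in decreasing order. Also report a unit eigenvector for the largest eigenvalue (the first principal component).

Step 1 — characteristic polynomial of 2×2 Sigma:
  det(Sigma - λI) = λ² - trace · λ + det = 0.
  trace = 5 + 11 = 16, det = 5·11 - (3)² = 46.
Step 2 — discriminant:
  Δ = trace² - 4·det = 256 - 184 = 72.
Step 3 — eigenvalues:
  λ = (trace ± √Δ)/2 = (16 ± 8.4853)/2,
  λ_1 = 12.2426,  λ_2 = 3.7574.

Step 4 — unit eigenvector for λ_1: solve (Sigma - λ_1 I)v = 0. First row:
  (5 - 12.2426)·v_x + (3)·v_y = 0, i.e. (-7.2426)·v_x + (3)·v_y = 0,
  so v ∝ (b, λ_1 - a) = (3, 7.2426) = u.
  ||u|| = √((3)² + (7.2426)²) = √(61.4558) ≈ 7.8394,
  v_1 = u/||u|| ≈ (0.3827, 0.9239) (||v_1|| = 1).

λ_1 = 12.2426,  λ_2 = 3.7574;  v_1 ≈ (0.3827, 0.9239)


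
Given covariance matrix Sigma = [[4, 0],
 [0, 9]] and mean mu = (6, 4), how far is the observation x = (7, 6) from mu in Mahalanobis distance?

Step 1 — centre the observation: (x - mu) = (1, 2).

Step 2 — invert Sigma. det(Sigma) = 4·9 - (0)² = 36.
  Sigma^{-1} = (1/det) · [[d, -b], [-b, a]] = [[0.25, 0],
 [0, 0.1111]].

Step 3 — form the quadratic (x - mu)^T · Sigma^{-1} · (x - mu):
  Sigma^{-1} · (x - mu) = (0.25, 0.2222).
  (x - mu)^T · [Sigma^{-1} · (x - mu)] = (1)·(0.25) + (2)·(0.2222) = 0.6944.

Step 4 — take square root: d = √(0.6944) ≈ 0.8333.

d(x, mu) = √(0.6944) ≈ 0.8333


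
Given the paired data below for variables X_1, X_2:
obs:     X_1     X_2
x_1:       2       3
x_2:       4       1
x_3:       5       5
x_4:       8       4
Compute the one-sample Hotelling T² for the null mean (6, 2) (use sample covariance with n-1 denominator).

Step 1 — sample mean vector:
  mean(X_1) = (2 + 4 + 5 + 8) / 4 = 19/4 = 4.75
  mean(X_2) = (3 + 1 + 5 + 4) / 4 = 13/4 = 3.25
  x̄ = (4.75, 3.25),  deviation x̄ - mu_0 = (4.75, 3.25) - (6, 2) = (-1.25, 1.25).

Step 2 — sample covariance matrix, S[i,j] = (1/(n-1)) · Σ_k (x_{k,i} - mean_i) · (x_{k,j} - mean_j), divisor n-1 = 3:
  S[X_1,X_1] = ((-2.75)·(-2.75) + (-0.75)·(-0.75) + (0.25)·(0.25) + (3.25)·(3.25)) / 3 = 18.75/3 = 6.25
  S[X_1,X_2] = ((-2.75)·(-0.25) + (-0.75)·(-2.25) + (0.25)·(1.75) + (3.25)·(0.75)) / 3 = 5.25/3 = 1.75
  S[X_2,X_2] = ((-0.25)·(-0.25) + (-2.25)·(-2.25) + (1.75)·(1.75) + (0.75)·(0.75)) / 3 = 8.75/3 = 2.9167
  S = [[6.25, 1.75],
 [1.75, 2.9167]].

Step 3 — invert S. det(S) = 6.25·2.9167 - (1.75)² = 15.1667.
  S^{-1} = (1/det) · [[d, -b], [-b, a]] = [[0.1923, -0.1154],
 [-0.1154, 0.4121]].

Step 4 — quadratic form (x̄ - mu_0)^T · S^{-1} · (x̄ - mu_0):
  S^{-1} · (x̄ - mu_0) = (-0.3846, 0.6593),
  (x̄ - mu_0)^T · [...] = (-1.25)·(-0.3846) + (1.25)·(0.6593) = 1.3049.

Step 5 — scale by n: T² = 4 · 1.3049 = 5.2198.

T² ≈ 5.2198


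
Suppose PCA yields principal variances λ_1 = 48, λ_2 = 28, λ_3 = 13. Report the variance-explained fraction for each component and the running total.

Step 1 — total variance = trace(Sigma) = Σ λ_i = 48 + 28 + 13 = 89.

Step 2 — fraction explained by component i = λ_i / Σ λ:
  PC1: 48/89 = 0.5393
  PC2: 28/89 = 0.3146
  PC3: 13/89 = 0.1461

Step 3 — cumulative fraction after k components = (λ_1 + ... + λ_k) / Σ λ:
  k = 1: 48/89 = 0.5393
  k = 2: (48 + 28)/89 = 76/89 = 0.8539
  k = 3: (48 + 28 + 13)/89 = 89/89 = 1

Summary (fraction, with percent):

explained: PC1 0.5393 (53.93%), PC2 0.3146 (31.46%), PC3 0.1461 (14.61%);  cumulative: 0.5393, 0.8539, 1


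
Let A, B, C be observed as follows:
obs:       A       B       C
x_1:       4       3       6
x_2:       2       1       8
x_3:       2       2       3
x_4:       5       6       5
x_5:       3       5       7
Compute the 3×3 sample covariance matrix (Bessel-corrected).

Step 1 — column means:
  mean(A) = (4 + 2 + 2 + 5 + 3) / 5 = 16/5 = 3.2
  mean(B) = (3 + 1 + 2 + 6 + 5) / 5 = 17/5 = 3.4
  mean(C) = (6 + 8 + 3 + 5 + 7) / 5 = 29/5 = 5.8

Step 2 — sample covariance S[i,j] = (1/(n-1)) · Σ_k (x_{k,i} - mean_i) · (x_{k,j} - mean_j), with n-1 = 4.
  S[A,A] = ((0.8)·(0.8) + (-1.2)·(-1.2) + (-1.2)·(-1.2) + (1.8)·(1.8) + (-0.2)·(-0.2)) / 4 = 6.8/4 = 1.7
  S[A,B] = ((0.8)·(-0.4) + (-1.2)·(-2.4) + (-1.2)·(-1.4) + (1.8)·(2.6) + (-0.2)·(1.6)) / 4 = 8.6/4 = 2.15
  S[A,C] = ((0.8)·(0.2) + (-1.2)·(2.2) + (-1.2)·(-2.8) + (1.8)·(-0.8) + (-0.2)·(1.2)) / 4 = -0.8/4 = -0.2
  S[B,B] = ((-0.4)·(-0.4) + (-2.4)·(-2.4) + (-1.4)·(-1.4) + (2.6)·(2.6) + (1.6)·(1.6)) / 4 = 17.2/4 = 4.3
  S[B,C] = ((-0.4)·(0.2) + (-2.4)·(2.2) + (-1.4)·(-2.8) + (2.6)·(-0.8) + (1.6)·(1.2)) / 4 = -1.6/4 = -0.4
  S[C,C] = ((0.2)·(0.2) + (2.2)·(2.2) + (-2.8)·(-2.8) + (-0.8)·(-0.8) + (1.2)·(1.2)) / 4 = 14.8/4 = 3.7

S is symmetric (S[j,i] = S[i,j]). Assembling:

S = [[1.7, 2.15, -0.2],
 [2.15, 4.3, -0.4],
 [-0.2, -0.4, 3.7]]


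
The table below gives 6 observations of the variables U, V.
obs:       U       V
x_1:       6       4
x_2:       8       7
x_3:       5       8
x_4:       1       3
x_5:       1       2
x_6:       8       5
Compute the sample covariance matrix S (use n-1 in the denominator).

Step 1 — column means:
  mean(U) = (6 + 8 + 5 + 1 + 1 + 8) / 6 = 29/6 = 4.8333
  mean(V) = (4 + 7 + 8 + 3 + 2 + 5) / 6 = 29/6 = 4.8333

Step 2 — sample covariance S[i,j] = (1/(n-1)) · Σ_k (x_{k,i} - mean_i) · (x_{k,j} - mean_j), with n-1 = 5.
  S[U,U] = ((1.1667)·(1.1667) + (3.1667)·(3.1667) + (0.1667)·(0.1667) + (-3.8333)·(-3.8333) + (-3.8333)·(-3.8333) + (3.1667)·(3.1667)) / 5 = 50.8333/5 = 10.1667
  S[U,V] = ((1.1667)·(-0.8333) + (3.1667)·(2.1667) + (0.1667)·(3.1667) + (-3.8333)·(-1.8333) + (-3.8333)·(-2.8333) + (3.1667)·(0.1667)) / 5 = 24.8333/5 = 4.9667
  S[V,V] = ((-0.8333)·(-0.8333) + (2.1667)·(2.1667) + (3.1667)·(3.1667) + (-1.8333)·(-1.8333) + (-2.8333)·(-2.8333) + (0.1667)·(0.1667)) / 5 = 26.8333/5 = 5.3667

S is symmetric (S[j,i] = S[i,j]). Assembling:

S = [[10.1667, 4.9667],
 [4.9667, 5.3667]]


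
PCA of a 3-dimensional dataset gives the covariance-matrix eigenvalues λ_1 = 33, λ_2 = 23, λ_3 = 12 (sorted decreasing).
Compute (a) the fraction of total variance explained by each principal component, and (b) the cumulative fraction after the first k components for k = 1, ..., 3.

Step 1 — total variance = trace(Sigma) = Σ λ_i = 33 + 23 + 12 = 68.

Step 2 — fraction explained by component i = λ_i / Σ λ:
  PC1: 33/68 = 0.4853
  PC2: 23/68 = 0.3382
  PC3: 12/68 = 0.1765

Step 3 — cumulative fraction after k components = (λ_1 + ... + λ_k) / Σ λ:
  k = 1: 33/68 = 0.4853
  k = 2: (33 + 23)/68 = 56/68 = 0.8235
  k = 3: (33 + 23 + 12)/68 = 68/68 = 1

Summary (fraction, with percent):

explained: PC1 0.4853 (48.53%), PC2 0.3382 (33.82%), PC3 0.1765 (17.65%);  cumulative: 0.4853, 0.8235, 1


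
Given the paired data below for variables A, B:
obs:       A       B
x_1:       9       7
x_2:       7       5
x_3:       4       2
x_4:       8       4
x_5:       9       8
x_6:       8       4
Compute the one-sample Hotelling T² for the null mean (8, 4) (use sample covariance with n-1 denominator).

Step 1 — sample mean vector:
  mean(A) = (9 + 7 + 4 + 8 + 9 + 8) / 6 = 45/6 = 7.5
  mean(B) = (7 + 5 + 2 + 4 + 8 + 4) / 6 = 30/6 = 5
  x̄ = (7.5, 5),  deviation x̄ - mu_0 = (7.5, 5) - (8, 4) = (-0.5, 1).

Step 2 — sample covariance matrix, S[i,j] = (1/(n-1)) · Σ_k (x_{k,i} - mean_i) · (x_{k,j} - mean_j), divisor n-1 = 5:
  S[A,A] = ((1.5)·(1.5) + (-0.5)·(-0.5) + (-3.5)·(-3.5) + (0.5)·(0.5) + (1.5)·(1.5) + (0.5)·(0.5)) / 5 = 17.5/5 = 3.5
  S[A,B] = ((1.5)·(2) + (-0.5)·(0) + (-3.5)·(-3) + (0.5)·(-1) + (1.5)·(3) + (0.5)·(-1)) / 5 = 17/5 = 3.4
  S[B,B] = ((2)·(2) + (0)·(0) + (-3)·(-3) + (-1)·(-1) + (3)·(3) + (-1)·(-1)) / 5 = 24/5 = 4.8
  S = [[3.5, 3.4],
 [3.4, 4.8]].

Step 3 — invert S. det(S) = 3.5·4.8 - (3.4)² = 5.24.
  S^{-1} = (1/det) · [[d, -b], [-b, a]] = [[0.916, -0.6489],
 [-0.6489, 0.6679]].

Step 4 — quadratic form (x̄ - mu_0)^T · S^{-1} · (x̄ - mu_0):
  S^{-1} · (x̄ - mu_0) = (-1.1069, 0.9924),
  (x̄ - mu_0)^T · [...] = (-0.5)·(-1.1069) + (1)·(0.9924) = 1.5458.

Step 5 — scale by n: T² = 6 · 1.5458 = 9.2748.

T² ≈ 9.2748


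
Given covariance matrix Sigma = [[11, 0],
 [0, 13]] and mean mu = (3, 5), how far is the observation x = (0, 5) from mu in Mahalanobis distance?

Step 1 — centre the observation: (x - mu) = (-3, 0).

Step 2 — invert Sigma. det(Sigma) = 11·13 - (0)² = 143.
  Sigma^{-1} = (1/det) · [[d, -b], [-b, a]] = [[0.0909, 0],
 [0, 0.0769]].

Step 3 — form the quadratic (x - mu)^T · Sigma^{-1} · (x - mu):
  Sigma^{-1} · (x - mu) = (-0.2727, 0).
  (x - mu)^T · [Sigma^{-1} · (x - mu)] = (-3)·(-0.2727) + (0)·(0) = 0.8182.

Step 4 — take square root: d = √(0.8182) ≈ 0.9045.

d(x, mu) = √(0.8182) ≈ 0.9045


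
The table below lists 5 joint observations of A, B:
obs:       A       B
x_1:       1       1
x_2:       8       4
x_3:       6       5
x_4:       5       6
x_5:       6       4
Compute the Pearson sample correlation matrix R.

Step 1 — column means:
  mean(A) = (1 + 8 + 6 + 5 + 6) / 5 = 26/5 = 5.2
  mean(B) = (1 + 4 + 5 + 6 + 4) / 5 = 20/5 = 4

Step 2 — sample variances and covariances s[i,j] = (1/(n-1)) · Σ_k (x_{k,i} - mean_i) · (x_{k,j} - mean_j), with n-1 = 4:
  s[A,A] = ((-4.2)·(-4.2) + (2.8)·(2.8) + (0.8)·(0.8) + (-0.2)·(-0.2) + (0.8)·(0.8)) / 4 = 26.8/4 = 6.7
  s[A,B] = ((-4.2)·(-3) + (2.8)·(0) + (0.8)·(1) + (-0.2)·(2) + (0.8)·(0)) / 4 = 13/4 = 3.25
  s[B,B] = ((-3)·(-3) + (0)·(0) + (1)·(1) + (2)·(2) + (0)·(0)) / 4 = 14/4 = 3.5
  Sample standard deviations s_i = √(s[i,i]):
  s(A) = √(6.7) = 2.5884
  s(B) = √(3.5) = 1.8708

Step 3 — r_{ij} = s_{ij} / (s_i · s_j):
  r[A,A] = 1 (diagonal).
  r[A,B] = 3.25 / (2.5884 · 1.8708) = 3.25 / 4.8425 = 0.6711
  r[B,B] = 1 (diagonal).

R is symmetric with unit diagonal. Assembling:

R = [[1, 0.6711],
 [0.6711, 1]]


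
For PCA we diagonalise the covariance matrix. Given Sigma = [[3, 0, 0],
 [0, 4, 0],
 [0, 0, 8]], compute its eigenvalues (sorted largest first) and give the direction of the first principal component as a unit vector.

Step 1 — characteristic polynomial p(λ) = det(λI - Sigma) = λ³ - tr·λ² + c_1·λ - det, where tr = trace, c_1 = sum of the principal 2×2 minors, det = det(Sigma):
  tr = 3 + 4 + 8 = 15,
  c_1 = (3·4 - (0)²) + (3·8 - (0)²) + (4·8 - (0)²) = 12 + 24 + 32 = 68,
  det = 3·(4·8 - (0)²) - (0)·((0)·8 - (0)·(0)) + (0)·((0)·(0) - 4·(0)) = 3·(32) - (0)·(0) + (0)·(0) = 96.
  So p(λ) = λ³ - 15λ² + 68λ - 96.
Step 2 — look for an integer root (rational root theorem: any rational root is an integer divisor of 96). Testing λ = 3:
  p(3) = 27 - 135 + 204 - 96 = 0  ✓
  Dividing out (λ - 3): p(λ) = (λ - 3)(λ² - 12λ + 32).
Step 3 — remaining eigenvalues from the quadratic λ² - 12λ + 32 = 0:
  Δ = 12² - 4·32 = 144 - 128 = 16,  λ = (12 ± √16)/2 = (12 ± 4)/2 = 8 or 4.
  Sorted: λ_1 = 8,  λ_2 = 4,  λ_3 = 3  (check: sum = 15 = tr ✓).

Step 4 — unit eigenvector for λ_1 = 8: v spans the null space of (Sigma - λ_1 I), whose rows are
  r_1 = (-5, 0, 0),  r_2 = (0, -4, 0),  r_3 = (0, 0, 0).
  v is orthogonal to every row, so take v ∝ r_1 × r_2 = ((0)·(0) - (0)·(-4), (0)·(0) - (-5)·(0), (-5)·(-4) - (0)·(0)) = (0, 0, 20).
  Rescale (divide by 20): u = (0, 0, 1).
  ||u|| = √((0)² + (0)² + (1)²) = √(1) = 1,  v_1 = u/||u|| ≈ (0, 0, 1) (||v_1|| = 1).

λ_1 = 8,  λ_2 = 4,  λ_3 = 3;  v_1 ≈ (0, 0, 1)


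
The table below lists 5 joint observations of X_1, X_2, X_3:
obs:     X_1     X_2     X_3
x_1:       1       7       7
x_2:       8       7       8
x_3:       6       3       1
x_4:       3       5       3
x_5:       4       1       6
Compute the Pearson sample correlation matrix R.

Step 1 — column means:
  mean(X_1) = (1 + 8 + 6 + 3 + 4) / 5 = 22/5 = 4.4
  mean(X_2) = (7 + 7 + 3 + 5 + 1) / 5 = 23/5 = 4.6
  mean(X_3) = (7 + 8 + 1 + 3 + 6) / 5 = 25/5 = 5

Step 2 — sample variances and covariances s[i,j] = (1/(n-1)) · Σ_k (x_{k,i} - mean_i) · (x_{k,j} - mean_j), with n-1 = 4:
  s[X_1,X_1] = ((-3.4)·(-3.4) + (3.6)·(3.6) + (1.6)·(1.6) + (-1.4)·(-1.4) + (-0.4)·(-0.4)) / 4 = 29.2/4 = 7.3
  s[X_1,X_2] = ((-3.4)·(2.4) + (3.6)·(2.4) + (1.6)·(-1.6) + (-1.4)·(0.4) + (-0.4)·(-3.6)) / 4 = -1.2/4 = -0.3
  s[X_1,X_3] = ((-3.4)·(2) + (3.6)·(3) + (1.6)·(-4) + (-1.4)·(-2) + (-0.4)·(1)) / 4 = 0/4 = 0
  s[X_2,X_2] = ((2.4)·(2.4) + (2.4)·(2.4) + (-1.6)·(-1.6) + (0.4)·(0.4) + (-3.6)·(-3.6)) / 4 = 27.2/4 = 6.8
  s[X_2,X_3] = ((2.4)·(2) + (2.4)·(3) + (-1.6)·(-4) + (0.4)·(-2) + (-3.6)·(1)) / 4 = 14/4 = 3.5
  s[X_3,X_3] = ((2)·(2) + (3)·(3) + (-4)·(-4) + (-2)·(-2) + (1)·(1)) / 4 = 34/4 = 8.5
  Sample standard deviations s_i = √(s[i,i]):
  s(X_1) = √(7.3) = 2.7019
  s(X_2) = √(6.8) = 2.6077
  s(X_3) = √(8.5) = 2.9155

Step 3 — r_{ij} = s_{ij} / (s_i · s_j):
  r[X_1,X_1] = 1 (diagonal).
  r[X_1,X_2] = -0.3 / (2.7019 · 2.6077) = -0.3 / 7.0456 = -0.0426
  r[X_1,X_3] = 0 / (2.7019 · 2.9155) = 0 / 7.8772 = 0
  r[X_2,X_2] = 1 (diagonal).
  r[X_2,X_3] = 3.5 / (2.6077 · 2.9155) = 3.5 / 7.6026 = 0.4604
  r[X_3,X_3] = 1 (diagonal).

R is symmetric with unit diagonal. Assembling:

R = [[1, -0.0426, 0],
 [-0.0426, 1, 0.4604],
 [0, 0.4604, 1]]


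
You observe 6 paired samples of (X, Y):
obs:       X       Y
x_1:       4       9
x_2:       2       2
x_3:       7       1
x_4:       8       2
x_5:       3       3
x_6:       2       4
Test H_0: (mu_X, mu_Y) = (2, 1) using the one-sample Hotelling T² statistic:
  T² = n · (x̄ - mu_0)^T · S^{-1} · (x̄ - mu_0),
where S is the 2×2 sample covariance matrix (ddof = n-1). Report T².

Step 1 — sample mean vector:
  mean(X) = (4 + 2 + 7 + 8 + 3 + 2) / 6 = 26/6 = 4.3333
  mean(Y) = (9 + 2 + 1 + 2 + 3 + 4) / 6 = 21/6 = 3.5
  x̄ = (4.3333, 3.5),  deviation x̄ - mu_0 = (4.3333, 3.5) - (2, 1) = (2.3333, 2.5).

Step 2 — sample covariance matrix, S[i,j] = (1/(n-1)) · Σ_k (x_{k,i} - mean_i) · (x_{k,j} - mean_j), divisor n-1 = 5:
  S[X,X] = ((-0.3333)·(-0.3333) + (-2.3333)·(-2.3333) + (2.6667)·(2.6667) + (3.6667)·(3.6667) + (-1.3333)·(-1.3333) + (-2.3333)·(-2.3333)) / 5 = 33.3333/5 = 6.6667
  S[X,Y] = ((-0.3333)·(5.5) + (-2.3333)·(-1.5) + (2.6667)·(-2.5) + (3.6667)·(-1.5) + (-1.3333)·(-0.5) + (-2.3333)·(0.5)) / 5 = -11/5 = -2.2
  S[Y,Y] = ((5.5)·(5.5) + (-1.5)·(-1.5) + (-2.5)·(-2.5) + (-1.5)·(-1.5) + (-0.5)·(-0.5) + (0.5)·(0.5)) / 5 = 41.5/5 = 8.3
  S = [[6.6667, -2.2],
 [-2.2, 8.3]].

Step 3 — invert S. det(S) = 6.6667·8.3 - (-2.2)² = 50.4933.
  S^{-1} = (1/det) · [[d, -b], [-b, a]] = [[0.1644, 0.0436],
 [0.0436, 0.132]].

Step 4 — quadratic form (x̄ - mu_0)^T · S^{-1} · (x̄ - mu_0):
  S^{-1} · (x̄ - mu_0) = (0.4925, 0.4317),
  (x̄ - mu_0)^T · [...] = (2.3333)·(0.4925) + (2.5)·(0.4317) = 2.2285.

Step 5 — scale by n: T² = 6 · 2.2285 = 13.3707.

T² ≈ 13.3707


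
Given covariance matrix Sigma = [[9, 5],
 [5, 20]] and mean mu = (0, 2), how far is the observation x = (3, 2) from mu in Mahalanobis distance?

Step 1 — centre the observation: (x - mu) = (3, 0).

Step 2 — invert Sigma. det(Sigma) = 9·20 - (5)² = 155.
  Sigma^{-1} = (1/det) · [[d, -b], [-b, a]] = [[0.129, -0.0323],
 [-0.0323, 0.0581]].

Step 3 — form the quadratic (x - mu)^T · Sigma^{-1} · (x - mu):
  Sigma^{-1} · (x - mu) = (0.3871, -0.0968).
  (x - mu)^T · [Sigma^{-1} · (x - mu)] = (3)·(0.3871) + (0)·(-0.0968) = 1.1613.

Step 4 — take square root: d = √(1.1613) ≈ 1.0776.

d(x, mu) = √(1.1613) ≈ 1.0776


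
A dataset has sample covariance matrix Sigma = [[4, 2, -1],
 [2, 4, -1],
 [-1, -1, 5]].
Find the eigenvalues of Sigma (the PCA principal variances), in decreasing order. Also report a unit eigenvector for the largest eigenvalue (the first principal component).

Step 1 — characteristic polynomial p(λ) = det(λI - Sigma) = λ³ - tr·λ² + c_1·λ - det, where tr = trace, c_1 = sum of the principal 2×2 minors, det = det(Sigma):
  tr = 4 + 4 + 5 = 13,
  c_1 = (4·4 - (2)²) + (4·5 - (-1)²) + (4·5 - (-1)²) = 12 + 19 + 19 = 50,
  det = 4·(4·5 - (-1)²) - (2)·((2)·5 - (-1)·(-1)) + (-1)·((2)·(-1) - 4·(-1)) = 4·(19) - (2)·(9) + (-1)·(2) = 56.
  So p(λ) = λ³ - 13λ² + 50λ - 56.
Step 2 — look for an integer root (rational root theorem: any rational root is an integer divisor of 56). Testing λ = 2:
  p(2) = 8 - 52 + 100 - 56 = 0  ✓
  Dividing out (λ - 2): p(λ) = (λ - 2)(λ² - 11λ + 28).
Step 3 — remaining eigenvalues from the quadratic λ² - 11λ + 28 = 0:
  Δ = 11² - 4·28 = 121 - 112 = 9,  λ = (11 ± √9)/2 = (11 ± 3)/2 = 7 or 4.
  Sorted: λ_1 = 7,  λ_2 = 4,  λ_3 = 2  (check: sum = 13 = tr ✓).

Step 4 — unit eigenvector for λ_1 = 7: v spans the null space of (Sigma - λ_1 I), whose rows are
  r_1 = (-3, 2, -1),  r_2 = (2, -3, -1),  r_3 = (-1, -1, -2).
  v is orthogonal to every row, so take v ∝ r_1 × r_2 = ((2)·(-1) - (-1)·(-3), (-1)·(2) - (-3)·(-1), (-3)·(-3) - (2)·(2)) = (-5, -5, 5).
  Rescale (divide by 5; multiply by -1 so the first nonzero entry is positive): u = (1, 1, -1).
  ||u|| = √((1)² + (1)² + (-1)²) = √(3) ≈ 1.7321,  v_1 = u/||u|| ≈ (0.5774, 0.5774, -0.5774) (||v_1|| = 1).

λ_1 = 7,  λ_2 = 4,  λ_3 = 2;  v_1 ≈ (0.5774, 0.5774, -0.5774)


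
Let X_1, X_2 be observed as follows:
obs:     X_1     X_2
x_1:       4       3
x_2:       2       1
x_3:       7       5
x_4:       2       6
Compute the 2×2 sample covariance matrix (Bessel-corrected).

Step 1 — column means:
  mean(X_1) = (4 + 2 + 7 + 2) / 4 = 15/4 = 3.75
  mean(X_2) = (3 + 1 + 5 + 6) / 4 = 15/4 = 3.75

Step 2 — sample covariance S[i,j] = (1/(n-1)) · Σ_k (x_{k,i} - mean_i) · (x_{k,j} - mean_j), with n-1 = 3.
  S[X_1,X_1] = ((0.25)·(0.25) + (-1.75)·(-1.75) + (3.25)·(3.25) + (-1.75)·(-1.75)) / 3 = 16.75/3 = 5.5833
  S[X_1,X_2] = ((0.25)·(-0.75) + (-1.75)·(-2.75) + (3.25)·(1.25) + (-1.75)·(2.25)) / 3 = 4.75/3 = 1.5833
  S[X_2,X_2] = ((-0.75)·(-0.75) + (-2.75)·(-2.75) + (1.25)·(1.25) + (2.25)·(2.25)) / 3 = 14.75/3 = 4.9167

S is symmetric (S[j,i] = S[i,j]). Assembling:

S = [[5.5833, 1.5833],
 [1.5833, 4.9167]]


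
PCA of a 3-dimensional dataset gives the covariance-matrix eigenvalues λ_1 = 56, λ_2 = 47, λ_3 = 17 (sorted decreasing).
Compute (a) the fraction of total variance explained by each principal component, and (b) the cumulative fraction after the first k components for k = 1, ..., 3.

Step 1 — total variance = trace(Sigma) = Σ λ_i = 56 + 47 + 17 = 120.

Step 2 — fraction explained by component i = λ_i / Σ λ:
  PC1: 56/120 = 0.4667
  PC2: 47/120 = 0.3917
  PC3: 17/120 = 0.1417

Step 3 — cumulative fraction after k components = (λ_1 + ... + λ_k) / Σ λ:
  k = 1: 56/120 = 0.4667
  k = 2: (56 + 47)/120 = 103/120 = 0.8583
  k = 3: (56 + 47 + 17)/120 = 120/120 = 1

Summary (fraction, with percent):

explained: PC1 0.4667 (46.67%), PC2 0.3917 (39.17%), PC3 0.1417 (14.17%);  cumulative: 0.4667, 0.8583, 1


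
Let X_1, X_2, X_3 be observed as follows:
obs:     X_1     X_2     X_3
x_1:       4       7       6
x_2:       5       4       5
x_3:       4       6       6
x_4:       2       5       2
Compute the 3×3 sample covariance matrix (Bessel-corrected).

Step 1 — column means:
  mean(X_1) = (4 + 5 + 4 + 2) / 4 = 15/4 = 3.75
  mean(X_2) = (7 + 4 + 6 + 5) / 4 = 22/4 = 5.5
  mean(X_3) = (6 + 5 + 6 + 2) / 4 = 19/4 = 4.75

Step 2 — sample covariance S[i,j] = (1/(n-1)) · Σ_k (x_{k,i} - mean_i) · (x_{k,j} - mean_j), with n-1 = 3.
  S[X_1,X_1] = ((0.25)·(0.25) + (1.25)·(1.25) + (0.25)·(0.25) + (-1.75)·(-1.75)) / 3 = 4.75/3 = 1.5833
  S[X_1,X_2] = ((0.25)·(1.5) + (1.25)·(-1.5) + (0.25)·(0.5) + (-1.75)·(-0.5)) / 3 = -0.5/3 = -0.1667
  S[X_1,X_3] = ((0.25)·(1.25) + (1.25)·(0.25) + (0.25)·(1.25) + (-1.75)·(-2.75)) / 3 = 5.75/3 = 1.9167
  S[X_2,X_2] = ((1.5)·(1.5) + (-1.5)·(-1.5) + (0.5)·(0.5) + (-0.5)·(-0.5)) / 3 = 5/3 = 1.6667
  S[X_2,X_3] = ((1.5)·(1.25) + (-1.5)·(0.25) + (0.5)·(1.25) + (-0.5)·(-2.75)) / 3 = 3.5/3 = 1.1667
  S[X_3,X_3] = ((1.25)·(1.25) + (0.25)·(0.25) + (1.25)·(1.25) + (-2.75)·(-2.75)) / 3 = 10.75/3 = 3.5833

S is symmetric (S[j,i] = S[i,j]). Assembling:

S = [[1.5833, -0.1667, 1.9167],
 [-0.1667, 1.6667, 1.1667],
 [1.9167, 1.1667, 3.5833]]


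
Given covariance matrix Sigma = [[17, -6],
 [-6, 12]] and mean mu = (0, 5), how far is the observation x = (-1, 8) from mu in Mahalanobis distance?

Step 1 — centre the observation: (x - mu) = (-1, 3).

Step 2 — invert Sigma. det(Sigma) = 17·12 - (-6)² = 168.
  Sigma^{-1} = (1/det) · [[d, -b], [-b, a]] = [[0.0714, 0.0357],
 [0.0357, 0.1012]].

Step 3 — form the quadratic (x - mu)^T · Sigma^{-1} · (x - mu):
  Sigma^{-1} · (x - mu) = (0.0357, 0.2679).
  (x - mu)^T · [Sigma^{-1} · (x - mu)] = (-1)·(0.0357) + (3)·(0.2679) = 0.7679.

Step 4 — take square root: d = √(0.7679) ≈ 0.8763.

d(x, mu) = √(0.7679) ≈ 0.8763
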